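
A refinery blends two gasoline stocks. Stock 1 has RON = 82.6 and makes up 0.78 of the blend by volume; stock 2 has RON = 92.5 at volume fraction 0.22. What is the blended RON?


Linear blending: RON_blend = sum(vi * RONi)
Contribution 1: 0.78 * 82.6 = 64.428
Contribution 2: 0.22 * 92.5 = 20.35
RON_blend = 64.428 + 20.35 = 84.778

84.778


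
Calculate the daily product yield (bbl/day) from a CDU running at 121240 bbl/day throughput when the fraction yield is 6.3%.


Crude throughput = 121240 bbl/day
Fraction yield = 6.3%
yield = throughput * fraction / 100
yield = 121240 * 6.3 / 100 = 7638.12

7638.12 bbl/day


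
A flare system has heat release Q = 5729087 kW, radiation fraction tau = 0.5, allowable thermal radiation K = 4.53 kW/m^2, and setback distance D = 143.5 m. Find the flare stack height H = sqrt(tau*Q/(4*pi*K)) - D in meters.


tau*Q/(4*pi*K) = 0.5 * 5729087 / (4 * pi * 4.53) = 50320.8
sqrt(50320.8) = 224.323
H = 224.323 - 143.5 = 80.82

80.82 m


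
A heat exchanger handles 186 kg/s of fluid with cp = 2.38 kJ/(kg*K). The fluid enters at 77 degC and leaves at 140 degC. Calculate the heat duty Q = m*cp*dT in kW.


Q = m_dot * cp * delta_T
delta_T = 140 - 77 = 63 K
Q = 186 * 2.38 * 63
= 442.68 * 63
= 27888.84 kW

27888.84 kW


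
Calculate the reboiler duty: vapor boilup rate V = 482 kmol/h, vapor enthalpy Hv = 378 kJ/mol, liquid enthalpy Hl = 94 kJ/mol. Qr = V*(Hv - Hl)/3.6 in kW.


Qr = 482 * (378 - 94) / 3.6 = 482 * 284 / 3.6 = 38020

38020 kW


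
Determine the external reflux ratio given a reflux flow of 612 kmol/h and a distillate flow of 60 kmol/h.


Reflux ratio definition: R = L / D (liquid returned / distillate withdrawn)
L = 612 kmol/h, D = 60 kmol/h
R = 612 / 60 = 10.20

10.20


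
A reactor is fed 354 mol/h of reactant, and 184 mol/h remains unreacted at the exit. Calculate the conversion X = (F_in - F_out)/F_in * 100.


X = (F_in - F_out) / F_in * 100
Moles reacted = 354 - 184 = 170
X = 170 / 354 * 100
= 0.4802 * 100
= 48.02 %

48.02 %


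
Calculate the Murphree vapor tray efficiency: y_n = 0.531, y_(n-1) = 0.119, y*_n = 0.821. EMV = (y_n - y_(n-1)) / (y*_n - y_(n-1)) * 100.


Murphree vapor efficiency: EMV = (y_n - y_(n-1)) / (y*_n - y_(n-1)) * 100
EMV = (0.531 - 0.119) / (0.821 - 0.119) * 100 = 0.412 / 0.702 * 100 = 58.69

58.69 %


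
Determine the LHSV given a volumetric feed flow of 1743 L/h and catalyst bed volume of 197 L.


LHSV = volumetric feed rate / catalyst volume
= 1743 L/h / 197 L
= 8.848 h^-1

8.848 h^-1


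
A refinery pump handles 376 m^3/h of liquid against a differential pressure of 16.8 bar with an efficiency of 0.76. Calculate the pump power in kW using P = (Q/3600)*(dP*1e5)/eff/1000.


Q = 376 / 3600 = 0.104444 m^3/s
P = 0.104444 * (16.8 * 1e5) / 0.76 / 1000 = 230.9

230.9 kW


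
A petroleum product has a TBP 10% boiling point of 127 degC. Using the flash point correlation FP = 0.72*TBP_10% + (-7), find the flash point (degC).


FP = 0.72 * 127 + (-7) = 84.44

84.44 degC


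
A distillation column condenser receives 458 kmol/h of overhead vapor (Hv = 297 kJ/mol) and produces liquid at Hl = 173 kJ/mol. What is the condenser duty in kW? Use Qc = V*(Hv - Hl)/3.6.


Qc = 458 * (297 - 173) / 3.6 = 458 * 124 / 3.6 = 15780

15780 kW


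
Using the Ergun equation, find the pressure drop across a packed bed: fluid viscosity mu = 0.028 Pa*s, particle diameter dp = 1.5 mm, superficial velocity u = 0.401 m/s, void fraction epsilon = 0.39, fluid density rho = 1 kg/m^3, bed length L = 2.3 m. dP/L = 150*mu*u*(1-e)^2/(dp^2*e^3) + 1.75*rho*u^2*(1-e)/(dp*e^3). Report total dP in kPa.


dp = 1.5 mm = 0.0015 m
Viscous term = 150*0.028*0.401*(1-0.39)^2 / (0.0015^2*0.39^3) = 4695450
Inertial term = 1.75*1*0.401^2*(1-0.39) / (0.0015*0.39^3) = 1929.17
dP/L = 4695450 + 1929.17 = 4697380 Pa/m
dP = 4697380 * 2.3 / 1000 = 10800 kPa

10800 kPa


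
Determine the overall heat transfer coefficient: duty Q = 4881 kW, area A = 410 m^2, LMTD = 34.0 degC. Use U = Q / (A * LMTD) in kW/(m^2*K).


From Q = U*A*LMTD, U = Q / (A * LMTD)
U = 4881 / (410 * 34.0) = 4881 / 13940 = 0.3501

0.3501 kW/(m^2*K)


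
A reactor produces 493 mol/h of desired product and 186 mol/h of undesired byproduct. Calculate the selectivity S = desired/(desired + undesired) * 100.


Selectivity = desired / (desired + undesired) * 100
Total products = 493 + 186 = 679 mol/h
S = 493 / 679 * 100
= 0.7261 * 100
= 72.61 %

72.61 %


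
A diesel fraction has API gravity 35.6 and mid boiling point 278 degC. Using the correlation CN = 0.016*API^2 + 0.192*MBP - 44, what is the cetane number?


CN = 0.016 * 35.6^2 + 0.192 * 278 - 44
CN = 20.27776 + 53.376 - 44 = 29.65376

29.65376


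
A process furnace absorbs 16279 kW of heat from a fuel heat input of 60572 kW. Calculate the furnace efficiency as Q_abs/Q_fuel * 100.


Furnace efficiency = Q_absorbed / Q_fuel * 100
= 16279 / 60572 * 100 = 26.88

26.88 %


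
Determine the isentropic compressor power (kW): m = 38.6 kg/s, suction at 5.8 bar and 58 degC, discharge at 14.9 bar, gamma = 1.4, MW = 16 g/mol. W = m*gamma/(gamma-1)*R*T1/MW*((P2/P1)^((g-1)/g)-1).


Isentropic work: W = m*(gamma/(gamma-1))*(R*T1/MW)*((P2/P1)^((gamma-1)/gamma) - 1)
T1 = 58 + 273.15 = 331.15 K
Pressure ratio = 14.9 / 5.8 = 2.56897
Exponent = (1.4 - 1)/1.4 = 0.285714
(P2/P1)^exp - 1 = 2.56897^0.285714 - 1 = 0.309405
W = 38.6 * 1.4 / 0.4 * 8.314 * 331.15 / 16 * 0.309405 = 7193

7193 kW


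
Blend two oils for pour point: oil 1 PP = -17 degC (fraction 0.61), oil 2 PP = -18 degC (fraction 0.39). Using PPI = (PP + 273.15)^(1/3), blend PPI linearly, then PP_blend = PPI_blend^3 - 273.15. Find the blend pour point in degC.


PPI_1 = (-17 + 273.15)^(1/3) = 6.350844
PPI_2 = (-18 + 273.15)^(1/3) = 6.342569
PPI_blend = 0.61 * 6.350844 + 0.39 * 6.342569 = 6.347617
PP_blend = 6.347617^3 - 273.15 = 255.7597 - 273.15 = -17.39

-17.39 degC


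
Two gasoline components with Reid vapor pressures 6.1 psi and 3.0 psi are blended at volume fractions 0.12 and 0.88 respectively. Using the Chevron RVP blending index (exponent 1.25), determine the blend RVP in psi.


Chevron index: RVP_blend = (sum xi*RVPi^1.25)^(1/1.25)
RVP^1.25 terms: 0.12 * 6.1^1.25 + 0.88 * 3.0^1.25 = 4.62482
RVP_blend = 4.62482^(1/1.25) = 3.405

3.405 psi


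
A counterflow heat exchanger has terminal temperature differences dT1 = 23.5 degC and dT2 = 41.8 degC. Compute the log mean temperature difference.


LMTD = (dT1 - dT2) / ln(dT1/dT2)
= (23.5 - 41.8) / ln(23.5 / 41.8) = -18.3 / -0.575896 = 31.78

31.78 degC


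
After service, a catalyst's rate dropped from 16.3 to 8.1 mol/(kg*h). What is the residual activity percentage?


Activity (%) = (rate_used / rate_fresh) * 100
rate_used = 8.1, rate_fresh = 16.3
= (8.1 / 16.3) * 100
= 0.4969 * 100 = 49.69

49.69 %


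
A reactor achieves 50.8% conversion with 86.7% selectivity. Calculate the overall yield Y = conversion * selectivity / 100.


Overall yield = conversion (%) * selectivity (%) / 100
Conversion = 50.8%, Selectivity = 86.7%
Y = 50.8 * 86.7 / 100
= 44.0436 %

44.0436 %


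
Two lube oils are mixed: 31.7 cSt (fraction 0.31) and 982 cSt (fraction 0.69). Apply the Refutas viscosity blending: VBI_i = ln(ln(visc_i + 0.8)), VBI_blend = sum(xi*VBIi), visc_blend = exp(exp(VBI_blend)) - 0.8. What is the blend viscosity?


Refutas method: VBN_i = 14.534*ln(ln(visc_i + 0.8)) + 10.975, blended linearly by mass fraction; since VBN is linear in VBI_i = ln(ln(visc_i + 0.8)) and the fractions sum to 1, blend VBI directly: visc = exp(exp(VBI_blend)) - 0.8
VBI_1 = ln(ln(31.7 + 0.8)) = 1.24739
VBI_2 = ln(ln(982 + 0.8)) = 1.93013
VBI_blend = 0.31 * 1.24739 + 0.69 * 1.93013 = 1.71848
visc_blend = exp(exp(1.71848)) - 0.8 = 263.2

263.2 cSt


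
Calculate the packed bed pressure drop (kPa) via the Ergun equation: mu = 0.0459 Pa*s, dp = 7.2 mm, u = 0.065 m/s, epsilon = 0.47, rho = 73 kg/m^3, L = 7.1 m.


dp = 7.2 mm = 0.0072 m
Viscous term = 150*0.0459*0.065*(1-0.47)^2 / (0.0072^2*0.47^3) = 23356.6
Inertial term = 1.75*73*0.065^2*(1-0.47) / (0.0072*0.47^3) = 382.681
dP/L = 23356.6 + 382.681 = 23739.3 Pa/m
dP = 23739.3 * 7.1 / 1000 = 168.5 kPa

168.5 kPa


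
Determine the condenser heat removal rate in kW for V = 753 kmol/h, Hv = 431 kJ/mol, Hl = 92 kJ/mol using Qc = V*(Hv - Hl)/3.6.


Qc = 753 * (431 - 92) / 3.6 = 753 * 339 / 3.6 = 70910

70910 kW


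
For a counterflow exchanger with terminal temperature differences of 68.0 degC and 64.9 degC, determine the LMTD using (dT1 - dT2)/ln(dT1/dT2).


LMTD = (dT1 - dT2) / ln(dT1/dT2)
= (68.0 - 64.9) / ln(68.0 / 64.9) = 3.1 / 0.0466601 = 66.44

66.44 degC


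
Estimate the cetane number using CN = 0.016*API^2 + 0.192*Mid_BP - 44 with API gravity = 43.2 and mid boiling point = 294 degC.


CN = 0.016 * 43.2^2 + 0.192 * 294 - 44
CN = 29.85984 + 56.448 - 44 = 42.30784

42.30784


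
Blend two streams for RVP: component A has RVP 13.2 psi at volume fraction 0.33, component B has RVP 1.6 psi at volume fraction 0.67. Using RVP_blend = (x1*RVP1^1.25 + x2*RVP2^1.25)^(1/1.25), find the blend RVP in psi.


Chevron index: RVP_blend = (sum xi*RVPi^1.25)^(1/1.25)
RVP^1.25 terms: 0.33 * 13.2^1.25 + 0.67 * 1.6^1.25 = 9.50859
RVP_blend = 9.50859^(1/1.25) = 6.060

6.060 psi


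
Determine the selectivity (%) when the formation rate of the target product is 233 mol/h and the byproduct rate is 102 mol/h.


Selectivity = desired / (desired + undesired) * 100
Total products = 233 + 102 = 335 mol/h
S = 233 / 335 * 100
= 0.6955 * 100
= 69.55 %

69.55 %


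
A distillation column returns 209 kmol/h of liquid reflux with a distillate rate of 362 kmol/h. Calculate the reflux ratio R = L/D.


Reflux ratio definition: R = L / D (liquid returned / distillate withdrawn)
L = 209 kmol/h, D = 362 kmol/h
R = 209 / 362 = 0.5773

0.5773


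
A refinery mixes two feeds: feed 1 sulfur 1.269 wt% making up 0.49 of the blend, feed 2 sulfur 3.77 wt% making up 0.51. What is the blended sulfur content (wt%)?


Linear sulfur blending: S_blend = x1*S1 + x2*S2
Contribution 1: 0.49 * 1.269 = 0.62181 wt%
Contribution 2: 0.51 * 3.77 = 1.9227 wt%
S_blend = 0.62181 + 1.9227 = 2.54451

2.54451 wt%


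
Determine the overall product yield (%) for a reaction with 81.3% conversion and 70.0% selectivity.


Overall yield = conversion (%) * selectivity (%) / 100
Conversion = 81.3%, Selectivity = 70.0%
Y = 81.3 * 70.0 / 100
= 56.91 %

56.91 %


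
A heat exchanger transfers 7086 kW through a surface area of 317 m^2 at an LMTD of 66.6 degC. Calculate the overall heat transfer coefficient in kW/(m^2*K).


From Q = U*A*LMTD, U = Q / (A * LMTD)
U = 7086 / (317 * 66.6) = 7086 / 21112.2 = 0.3356

0.3356 kW/(m^2*K)


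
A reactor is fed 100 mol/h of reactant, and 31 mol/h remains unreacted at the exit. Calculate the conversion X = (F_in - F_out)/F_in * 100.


X = (F_in - F_out) / F_in * 100
Moles reacted = 100 - 31 = 69
X = 69 / 100 * 100
= 0.6900 * 100
= 69.00 %

69.00 %


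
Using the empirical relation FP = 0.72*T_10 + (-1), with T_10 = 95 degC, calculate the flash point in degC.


FP = 0.72 * 95 + (-1) = 67.4

67.4 degC


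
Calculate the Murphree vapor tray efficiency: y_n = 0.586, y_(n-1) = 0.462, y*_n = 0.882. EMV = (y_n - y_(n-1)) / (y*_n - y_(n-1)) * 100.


Murphree vapor efficiency: EMV = (y_n - y_(n-1)) / (y*_n - y_(n-1)) * 100
EMV = (0.586 - 0.462) / (0.882 - 0.462) * 100 = 0.124 / 0.42 * 100 = 29.52

29.52 %


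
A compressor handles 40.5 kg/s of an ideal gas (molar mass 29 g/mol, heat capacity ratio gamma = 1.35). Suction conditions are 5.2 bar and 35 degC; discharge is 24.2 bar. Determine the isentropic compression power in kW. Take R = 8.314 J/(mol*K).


Isentropic work: W = m*(gamma/(gamma-1))*(R*T1/MW)*((P2/P1)^((gamma-1)/gamma) - 1)
T1 = 35 + 273.15 = 308.15 K
Pressure ratio = 24.2 / 5.2 = 4.65385
Exponent = (1.35 - 1)/1.35 = 0.259259
(P2/P1)^exp - 1 = 4.65385^0.259259 - 1 = 0.489829
W = 40.5 * 1.35 / 0.35 * 8.314 * 308.15 / 29 * 0.489829 = 6760

6760 kW


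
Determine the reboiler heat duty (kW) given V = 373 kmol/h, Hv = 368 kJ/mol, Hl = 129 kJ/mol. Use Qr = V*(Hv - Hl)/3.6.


Qr = 373 * (368 - 129) / 3.6 = 373 * 239 / 3.6 = 24760

24760 kW


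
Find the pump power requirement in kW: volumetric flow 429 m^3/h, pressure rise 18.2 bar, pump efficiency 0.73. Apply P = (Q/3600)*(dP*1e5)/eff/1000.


Q = 429 / 3600 = 0.119167 m^3/s
P = 0.119167 * (18.2 * 1e5) / 0.73 / 1000 = 297.1

297.1 kW


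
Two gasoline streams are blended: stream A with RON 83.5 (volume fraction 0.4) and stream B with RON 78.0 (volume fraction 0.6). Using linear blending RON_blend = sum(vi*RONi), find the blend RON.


Linear blending: RON_blend = sum(vi * RONi)
Contribution 1: 0.4 * 83.5 = 33.4
Contribution 2: 0.6 * 78.0 = 46.8
RON_blend = 33.4 + 46.8 = 80.2

80.2


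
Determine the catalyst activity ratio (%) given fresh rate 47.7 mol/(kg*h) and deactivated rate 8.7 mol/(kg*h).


Activity (%) = (rate_used / rate_fresh) * 100
rate_used = 8.7, rate_fresh = 47.7
= (8.7 / 47.7) * 100
= 0.1824 * 100 = 18.24

18.24 %


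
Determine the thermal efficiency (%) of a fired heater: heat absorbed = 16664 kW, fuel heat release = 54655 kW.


Furnace efficiency = Q_absorbed / Q_fuel * 100
= 16664 / 54655 * 100 = 30.49

30.49 %


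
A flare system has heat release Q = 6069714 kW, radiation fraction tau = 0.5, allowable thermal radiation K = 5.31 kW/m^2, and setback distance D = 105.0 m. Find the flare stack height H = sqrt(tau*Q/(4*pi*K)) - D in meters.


tau*Q/(4*pi*K) = 0.5 * 6069714 / (4 * pi * 5.31) = 45481.4
sqrt(45481.4) = 213.264
H = 213.264 - 105.0 = 108.3

108.3 m


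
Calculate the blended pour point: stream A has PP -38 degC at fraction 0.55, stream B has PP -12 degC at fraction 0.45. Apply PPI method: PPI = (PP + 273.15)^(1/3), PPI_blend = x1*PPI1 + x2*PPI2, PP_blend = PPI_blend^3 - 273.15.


PPI_1 = (-38 + 273.15)^(1/3) = 6.172318
PPI_2 = (-12 + 273.15)^(1/3) = 6.391901
PPI_blend = 0.55 * 6.172318 + 0.45 * 6.391901 = 6.27113
PP_blend = 6.27113^3 - 273.15 = 246.6252 - 273.15 = -26.52

-26.52 degC


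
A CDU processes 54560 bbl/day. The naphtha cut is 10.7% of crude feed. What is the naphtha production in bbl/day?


Crude throughput = 54560 bbl/day
Fraction yield = 10.7%
yield = throughput * fraction / 100
yield = 54560 * 10.7 / 100 = 5837.92

5837.92 bbl/day


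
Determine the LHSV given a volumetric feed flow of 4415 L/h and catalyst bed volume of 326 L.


LHSV = volumetric feed rate / catalyst volume
= 4415 L/h / 326 L
= 13.54 h^-1

13.54 h^-1


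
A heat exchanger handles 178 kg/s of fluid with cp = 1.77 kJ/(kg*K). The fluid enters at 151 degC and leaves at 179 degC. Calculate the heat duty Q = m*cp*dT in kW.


Q = m_dot * cp * delta_T
delta_T = 179 - 151 = 28 K
Q = 178 * 1.77 * 28
= 315.06 * 28
= 8821.68 kW

8821.68 kW


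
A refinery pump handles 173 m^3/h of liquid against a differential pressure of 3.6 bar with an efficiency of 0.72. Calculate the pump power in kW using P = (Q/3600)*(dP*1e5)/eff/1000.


Q = 173 / 3600 = 0.0480556 m^3/s
P = 0.0480556 * (3.6 * 1e5) / 0.72 / 1000 = 24.03

24.03 kW


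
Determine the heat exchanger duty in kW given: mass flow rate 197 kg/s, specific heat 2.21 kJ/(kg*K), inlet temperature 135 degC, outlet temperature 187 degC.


Q = m_dot * cp * delta_T
delta_T = 187 - 135 = 52 K
Q = 197 * 2.21 * 52
= 435.37 * 52
= 22639.24 kW

22639.24 kW


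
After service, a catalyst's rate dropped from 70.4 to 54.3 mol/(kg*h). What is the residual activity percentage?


Activity (%) = (rate_used / rate_fresh) * 100
rate_used = 54.3, rate_fresh = 70.4
= (54.3 / 70.4) * 100
= 0.7713 * 100 = 77.13

77.13 %


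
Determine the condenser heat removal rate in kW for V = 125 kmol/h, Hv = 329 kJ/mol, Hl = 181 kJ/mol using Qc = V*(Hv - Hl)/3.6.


Qc = 125 * (329 - 181) / 3.6 = 125 * 148 / 3.6 = 5139

5139 kW


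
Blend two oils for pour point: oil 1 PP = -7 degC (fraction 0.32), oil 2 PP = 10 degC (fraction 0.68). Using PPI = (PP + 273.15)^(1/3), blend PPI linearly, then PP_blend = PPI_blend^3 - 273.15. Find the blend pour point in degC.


PPI_1 = (-7 + 273.15)^(1/3) = 6.432436
PPI_2 = (10 + 273.15)^(1/3) = 6.566574
PPI_blend = 0.32 * 6.432436 + 0.68 * 6.566574 = 6.52365
PP_blend = 6.52365^3 - 273.15 = 277.6336 - 273.15 = 4.48

4.48 degC


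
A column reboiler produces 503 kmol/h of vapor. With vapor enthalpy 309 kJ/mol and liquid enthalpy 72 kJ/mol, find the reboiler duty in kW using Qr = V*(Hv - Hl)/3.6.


Qr = 503 * (309 - 72) / 3.6 = 503 * 237 / 3.6 = 33110

33110 kW


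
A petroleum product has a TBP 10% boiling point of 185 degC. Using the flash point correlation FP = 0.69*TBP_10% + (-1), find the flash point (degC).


FP = 0.69 * 185 + (-1) = 126.65

126.65 degC


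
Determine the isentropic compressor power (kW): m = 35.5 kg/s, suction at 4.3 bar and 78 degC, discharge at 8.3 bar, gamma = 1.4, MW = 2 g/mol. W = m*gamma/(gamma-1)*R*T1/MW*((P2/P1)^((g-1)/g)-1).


Isentropic work: W = m*(gamma/(gamma-1))*(R*T1/MW)*((P2/P1)^((gamma-1)/gamma) - 1)
T1 = 78 + 273.15 = 351.15 K
Pressure ratio = 8.3 / 4.3 = 1.93023
Exponent = (1.4 - 1)/1.4 = 0.285714
(P2/P1)^exp - 1 = 1.93023^0.285714 - 1 = 0.206709
W = 35.5 * 1.4 / 0.4 * 8.314 * 351.15 / 2 * 0.206709 = 37490

37490 kW


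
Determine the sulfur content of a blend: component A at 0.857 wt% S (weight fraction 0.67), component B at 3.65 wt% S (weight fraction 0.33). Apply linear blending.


Linear sulfur blending: S_blend = x1*S1 + x2*S2
Contribution 1: 0.67 * 0.857 = 0.57419 wt%
Contribution 2: 0.33 * 3.65 = 1.2045 wt%
S_blend = 0.57419 + 1.2045 = 1.77869

1.77869 wt%


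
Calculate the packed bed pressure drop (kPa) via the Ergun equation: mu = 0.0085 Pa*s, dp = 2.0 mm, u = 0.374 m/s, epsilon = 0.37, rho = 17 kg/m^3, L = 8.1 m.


dp = 2.0 mm = 0.002 m
Viscous term = 150*0.0085*0.374*(1-0.37)^2 / (0.002^2*0.37^3) = 934109
Inertial term = 1.75*17*0.374^2*(1-0.37) / (0.002*0.37^3) = 25878.3
dP/L = 934109 + 25878.3 = 959987 Pa/m
dP = 959987 * 8.1 / 1000 = 7776 kPa

7776 kPa


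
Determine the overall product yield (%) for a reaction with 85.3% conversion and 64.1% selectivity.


Overall yield = conversion (%) * selectivity (%) / 100
Conversion = 85.3%, Selectivity = 64.1%
Y = 85.3 * 64.1 / 100
= 54.6773 %

54.6773 %


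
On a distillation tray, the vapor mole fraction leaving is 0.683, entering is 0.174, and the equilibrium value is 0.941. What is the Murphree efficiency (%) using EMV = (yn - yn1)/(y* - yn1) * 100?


Murphree vapor efficiency: EMV = (y_n - y_(n-1)) / (y*_n - y_(n-1)) * 100
EMV = (0.683 - 0.174) / (0.941 - 0.174) * 100 = 0.509 / 0.767 * 100 = 66.36

66.36 %


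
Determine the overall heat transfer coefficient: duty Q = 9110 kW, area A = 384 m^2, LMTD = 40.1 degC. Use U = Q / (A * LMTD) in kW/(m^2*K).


From Q = U*A*LMTD, U = Q / (A * LMTD)
U = 9110 / (384 * 40.1) = 9110 / 15398.4 = 0.5916

0.5916 kW/(m^2*K)


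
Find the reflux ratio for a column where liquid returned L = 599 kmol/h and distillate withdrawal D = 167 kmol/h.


Reflux ratio definition: R = L / D (liquid returned / distillate withdrawn)
L = 599 kmol/h, D = 167 kmol/h
R = 599 / 167 = 3.587

3.587


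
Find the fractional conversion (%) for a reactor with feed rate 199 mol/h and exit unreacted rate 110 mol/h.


X = (F_in - F_out) / F_in * 100
Moles reacted = 199 - 110 = 89
X = 89 / 199 * 100
= 0.4472 * 100
= 44.72 %

44.72 %


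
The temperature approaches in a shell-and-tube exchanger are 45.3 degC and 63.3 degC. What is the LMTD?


LMTD = (dT1 - dT2) / ln(dT1/dT2)
= (45.3 - 63.3) / ln(45.3 / 63.3) = -18 / -0.334578 = 53.80

53.80 degC


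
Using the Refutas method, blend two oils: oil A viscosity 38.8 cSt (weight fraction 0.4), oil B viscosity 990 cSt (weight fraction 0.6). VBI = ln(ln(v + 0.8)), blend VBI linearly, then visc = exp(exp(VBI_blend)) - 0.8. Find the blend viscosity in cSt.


Refutas method: VBN_i = 14.534*ln(ln(visc_i + 0.8)) + 10.975, blended linearly by mass fraction; since VBN is linear in VBI_i = ln(ln(visc_i + 0.8)) and the fractions sum to 1, blend VBI directly: visc = exp(exp(VBI_blend)) - 0.8
VBI_1 = ln(ln(38.8 + 0.8)) = 1.30259
VBI_2 = ln(ln(990 + 0.8)) = 1.93131
VBI_blend = 0.4 * 1.30259 + 0.6 * 1.93131 = 1.67982
visc_blend = exp(exp(1.67982)) - 0.8 = 212.9

212.9 cSt


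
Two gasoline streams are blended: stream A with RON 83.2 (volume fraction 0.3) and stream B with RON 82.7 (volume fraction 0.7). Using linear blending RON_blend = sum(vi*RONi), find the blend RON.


Linear blending: RON_blend = sum(vi * RONi)
Contribution 1: 0.3 * 83.2 = 24.96
Contribution 2: 0.7 * 82.7 = 57.89
RON_blend = 24.96 + 57.89 = 82.85

82.85


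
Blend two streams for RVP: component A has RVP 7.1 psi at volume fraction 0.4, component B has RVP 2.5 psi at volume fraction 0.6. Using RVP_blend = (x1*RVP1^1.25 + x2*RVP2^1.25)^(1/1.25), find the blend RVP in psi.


Chevron index: RVP_blend = (sum xi*RVPi^1.25)^(1/1.25)
RVP^1.25 terms: 0.4 * 7.1^1.25 + 0.6 * 2.5^1.25 = 6.52204
RVP_blend = 6.52204^(1/1.25) = 4.482

4.482 psi


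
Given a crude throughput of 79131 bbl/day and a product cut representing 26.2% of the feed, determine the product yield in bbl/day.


Crude throughput = 79131 bbl/day
Fraction yield = 26.2%
yield = throughput * fraction / 100
yield = 79131 * 26.2 / 100 = 20732.322

20732.322 bbl/day


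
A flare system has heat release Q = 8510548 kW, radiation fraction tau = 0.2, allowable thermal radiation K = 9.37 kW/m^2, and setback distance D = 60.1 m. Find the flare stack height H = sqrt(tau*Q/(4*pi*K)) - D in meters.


tau*Q/(4*pi*K) = 0.2 * 8510548 / (4 * pi * 9.37) = 14455.7
sqrt(14455.7) = 120.232
H = 120.232 - 60.1 = 60.13

60.13 m


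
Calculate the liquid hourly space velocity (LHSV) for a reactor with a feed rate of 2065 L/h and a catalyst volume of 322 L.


LHSV = volumetric feed rate / catalyst volume
= 2065 L/h / 322 L
= 6.413 h^-1

6.413 h^-1


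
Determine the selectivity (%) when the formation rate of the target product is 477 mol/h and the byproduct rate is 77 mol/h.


Selectivity = desired / (desired + undesired) * 100
Total products = 477 + 77 = 554 mol/h
S = 477 / 554 * 100
= 0.8610 * 100
= 86.10 %

86.10 %


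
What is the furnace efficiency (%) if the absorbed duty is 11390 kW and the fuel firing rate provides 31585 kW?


Furnace efficiency = Q_absorbed / Q_fuel * 100
= 11390 / 31585 * 100 = 36.06

36.06 %


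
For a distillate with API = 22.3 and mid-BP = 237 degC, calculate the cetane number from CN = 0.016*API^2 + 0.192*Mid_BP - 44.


CN = 0.016 * 22.3^2 + 0.192 * 237 - 44
CN = 7.95664 + 45.504 - 44 = 9.46064

9.46064


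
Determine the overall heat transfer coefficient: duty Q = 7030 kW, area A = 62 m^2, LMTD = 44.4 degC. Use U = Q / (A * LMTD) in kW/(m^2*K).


From Q = U*A*LMTD, U = Q / (A * LMTD)
U = 7030 / (62 * 44.4) = 7030 / 2752.8 = 2.554

2.554 kW/(m^2*K)


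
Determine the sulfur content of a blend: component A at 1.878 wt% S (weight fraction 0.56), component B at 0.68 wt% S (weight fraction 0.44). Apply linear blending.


Linear sulfur blending: S_blend = x1*S1 + x2*S2
Contribution 1: 0.56 * 1.878 = 1.05168 wt%
Contribution 2: 0.44 * 0.68 = 0.2992 wt%
S_blend = 1.05168 + 0.2992 = 1.35088

1.35088 wt%


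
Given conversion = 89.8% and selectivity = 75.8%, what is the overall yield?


Overall yield = conversion (%) * selectivity (%) / 100
Conversion = 89.8%, Selectivity = 75.8%
Y = 89.8 * 75.8 / 100
= 68.0684 %

68.0684 %


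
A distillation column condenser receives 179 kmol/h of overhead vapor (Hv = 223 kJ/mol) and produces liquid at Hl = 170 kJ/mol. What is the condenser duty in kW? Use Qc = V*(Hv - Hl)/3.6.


Qc = 179 * (223 - 170) / 3.6 = 179 * 53 / 3.6 = 2635

2635 kW


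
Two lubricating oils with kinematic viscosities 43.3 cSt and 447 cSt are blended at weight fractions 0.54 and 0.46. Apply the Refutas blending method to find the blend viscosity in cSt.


Refutas method: VBN_i = 14.534*ln(ln(visc_i + 0.8)) + 10.975, blended linearly by mass fraction; since VBN is linear in VBI_i = ln(ln(visc_i + 0.8)) and the fractions sum to 1, blend VBI directly: visc = exp(exp(VBI_blend)) - 0.8
VBI_1 = ln(ln(43.3 + 0.8)) = 1.33143
VBI_2 = ln(ln(447 + 0.8)) = 1.809
VBI_blend = 0.54 * 1.33143 + 0.46 * 1.809 = 1.55111
visc_blend = exp(exp(1.55111)) - 0.8 = 111.0

111.0 cSt


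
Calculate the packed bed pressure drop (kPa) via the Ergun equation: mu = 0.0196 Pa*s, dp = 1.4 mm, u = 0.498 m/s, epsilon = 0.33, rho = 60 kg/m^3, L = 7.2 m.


dp = 1.4 mm = 0.0014 m
Viscous term = 150*0.0196*0.498*(1-0.33)^2 / (0.0014^2*0.33^3) = 9331000
Inertial term = 1.75*60*0.498^2*(1-0.33) / (0.0014*0.33^3) = 346779
dP/L = 9331000 + 346779 = 9677780 Pa/m
dP = 9677780 * 7.2 / 1000 = 69680 kPa

69680 kPa


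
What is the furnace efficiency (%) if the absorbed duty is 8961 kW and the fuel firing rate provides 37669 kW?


Furnace efficiency = Q_absorbed / Q_fuel * 100
= 8961 / 37669 * 100 = 23.79

23.79 %


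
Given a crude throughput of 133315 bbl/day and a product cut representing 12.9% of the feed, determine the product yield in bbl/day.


Crude throughput = 133315 bbl/day
Fraction yield = 12.9%
yield = throughput * fraction / 100
yield = 133315 * 12.9 / 100 = 17197.635

17197.635 bbl/day


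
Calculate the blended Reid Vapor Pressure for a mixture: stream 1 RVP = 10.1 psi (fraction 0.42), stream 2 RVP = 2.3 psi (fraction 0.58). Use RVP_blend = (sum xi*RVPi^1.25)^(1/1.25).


Chevron index: RVP_blend = (sum xi*RVPi^1.25)^(1/1.25)
RVP^1.25 terms: 0.42 * 10.1^1.25 + 0.58 * 2.3^1.25 = 9.20506
RVP_blend = 9.20506^(1/1.25) = 5.905

5.905 psi


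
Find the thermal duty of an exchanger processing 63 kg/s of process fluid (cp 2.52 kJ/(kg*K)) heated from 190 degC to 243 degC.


Q = m_dot * cp * delta_T
delta_T = 243 - 190 = 53 K
Q = 63 * 2.52 * 53
= 158.76 * 53
= 8414.28 kW

8414.28 kW


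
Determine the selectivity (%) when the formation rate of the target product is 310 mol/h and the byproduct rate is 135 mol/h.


Selectivity = desired / (desired + undesired) * 100
Total products = 310 + 135 = 445 mol/h
S = 310 / 445 * 100
= 0.6966 * 100
= 69.66 %

69.66 %


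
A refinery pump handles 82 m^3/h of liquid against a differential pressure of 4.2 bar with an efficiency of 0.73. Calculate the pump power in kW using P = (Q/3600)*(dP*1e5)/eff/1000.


Q = 82 / 3600 = 0.0227778 m^3/s
P = 0.0227778 * (4.2 * 1e5) / 0.73 / 1000 = 13.11

13.11 kW


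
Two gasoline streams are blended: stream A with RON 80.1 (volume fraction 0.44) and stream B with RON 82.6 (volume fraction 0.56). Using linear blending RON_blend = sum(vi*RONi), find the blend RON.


Linear blending: RON_blend = sum(vi * RONi)
Contribution 1: 0.44 * 80.1 = 35.244
Contribution 2: 0.56 * 82.6 = 46.256
RON_blend = 35.244 + 46.256 = 81.5

81.5


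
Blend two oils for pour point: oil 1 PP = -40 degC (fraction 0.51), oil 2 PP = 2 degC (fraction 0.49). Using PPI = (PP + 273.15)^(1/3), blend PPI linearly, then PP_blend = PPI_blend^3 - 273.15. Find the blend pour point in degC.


PPI_1 = (-40 + 273.15)^(1/3) = 6.15477
PPI_2 = (2 + 273.15)^(1/3) = 6.504139
PPI_blend = 0.51 * 6.15477 + 0.49 * 6.504139 = 6.325961
PP_blend = 6.325961^3 - 273.15 = 253.1509 - 273.15 = -20

-20 degC


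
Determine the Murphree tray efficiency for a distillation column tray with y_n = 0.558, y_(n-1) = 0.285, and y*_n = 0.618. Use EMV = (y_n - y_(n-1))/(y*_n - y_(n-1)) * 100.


Murphree vapor efficiency: EMV = (y_n - y_(n-1)) / (y*_n - y_(n-1)) * 100
EMV = (0.558 - 0.285) / (0.618 - 0.285) * 100 = 0.273 / 0.333 * 100 = 81.98

81.98 %


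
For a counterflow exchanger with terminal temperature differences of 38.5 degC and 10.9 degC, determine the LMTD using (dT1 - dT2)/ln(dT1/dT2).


LMTD = (dT1 - dT2) / ln(dT1/dT2)
= (38.5 - 10.9) / ln(38.5 / 10.9) = 27.6 / 1.2619 = 21.87

21.87 degC


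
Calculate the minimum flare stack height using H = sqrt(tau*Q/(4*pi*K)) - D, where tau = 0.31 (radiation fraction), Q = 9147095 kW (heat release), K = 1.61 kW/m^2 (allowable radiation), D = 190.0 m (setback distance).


tau*Q/(4*pi*K) = 0.31 * 9147095 / (4 * pi * 1.61) = 140155
sqrt(140155) = 374.373
H = 374.373 - 190.0 = 184.4

184.4 m


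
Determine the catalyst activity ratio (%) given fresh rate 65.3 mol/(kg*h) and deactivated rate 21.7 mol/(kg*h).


Activity (%) = (rate_used / rate_fresh) * 100
rate_used = 21.7, rate_fresh = 65.3
= (21.7 / 65.3) * 100
= 0.3323 * 100 = 33.23

33.23 %


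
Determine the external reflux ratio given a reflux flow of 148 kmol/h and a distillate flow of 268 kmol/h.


Reflux ratio definition: R = L / D (liquid returned / distillate withdrawn)
L = 148 kmol/h, D = 268 kmol/h
R = 148 / 268 = 0.5522

0.5522


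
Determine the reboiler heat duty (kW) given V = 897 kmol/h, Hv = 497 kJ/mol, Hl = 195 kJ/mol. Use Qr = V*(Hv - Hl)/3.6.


Qr = 897 * (497 - 195) / 3.6 = 897 * 302 / 3.6 = 75250

75250 kW


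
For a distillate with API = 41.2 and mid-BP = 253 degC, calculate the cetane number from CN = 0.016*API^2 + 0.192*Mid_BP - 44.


CN = 0.016 * 41.2^2 + 0.192 * 253 - 44
CN = 27.15904 + 48.576 - 44 = 31.73504

31.73504


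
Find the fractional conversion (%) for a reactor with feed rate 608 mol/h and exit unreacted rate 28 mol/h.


X = (F_in - F_out) / F_in * 100
Moles reacted = 608 - 28 = 580
X = 580 / 608 * 100
= 0.9539 * 100
= 95.39 %

95.39 %


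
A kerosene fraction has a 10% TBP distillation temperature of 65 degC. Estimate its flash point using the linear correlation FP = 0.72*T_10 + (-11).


FP = 0.72 * 65 + (-11) = 35.8

35.8 degC


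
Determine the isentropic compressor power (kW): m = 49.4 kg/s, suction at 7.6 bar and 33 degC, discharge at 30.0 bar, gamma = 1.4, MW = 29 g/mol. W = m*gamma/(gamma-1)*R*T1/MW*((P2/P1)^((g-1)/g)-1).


Isentropic work: W = m*(gamma/(gamma-1))*(R*T1/MW)*((P2/P1)^((gamma-1)/gamma) - 1)
T1 = 33 + 273.15 = 306.15 K
Pressure ratio = 30.0 / 7.6 = 3.94737
Exponent = (1.4 - 1)/1.4 = 0.285714
(P2/P1)^exp - 1 = 3.94737^0.285714 - 1 = 0.480381
W = 49.4 * 1.4 / 0.4 * 8.314 * 306.15 / 29 * 0.480381 = 7290

7290 kW


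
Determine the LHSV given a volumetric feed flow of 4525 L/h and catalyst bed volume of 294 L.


LHSV = volumetric feed rate / catalyst volume
= 4525 L/h / 294 L
= 15.39 h^-1

15.39 h^-1


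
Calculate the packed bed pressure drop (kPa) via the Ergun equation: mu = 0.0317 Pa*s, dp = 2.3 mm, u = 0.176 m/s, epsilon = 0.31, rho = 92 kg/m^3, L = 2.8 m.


dp = 2.3 mm = 0.0023 m
Viscous term = 150*0.0317*0.176*(1-0.31)^2 / (0.0023^2*0.31^3) = 2528250
Inertial term = 1.75*92*0.176^2*(1-0.31) / (0.0023*0.31^3) = 50221.2
dP/L = 2528250 + 50221.2 = 2578470 Pa/m
dP = 2578470 * 2.8 / 1000 = 7220 kPa

7220 kPa


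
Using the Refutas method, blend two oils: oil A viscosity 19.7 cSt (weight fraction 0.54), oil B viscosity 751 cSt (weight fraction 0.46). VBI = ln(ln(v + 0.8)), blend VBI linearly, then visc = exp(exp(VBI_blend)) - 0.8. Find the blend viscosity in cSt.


Refutas method: VBN_i = 14.534*ln(ln(visc_i + 0.8)) + 10.975, blended linearly by mass fraction; since VBN is linear in VBI_i = ln(ln(visc_i + 0.8)) and the fractions sum to 1, blend VBI directly: visc = exp(exp(VBI_blend)) - 0.8
VBI_1 = ln(ln(19.7 + 0.8)) = 1.1054
VBI_2 = ln(ln(751 + 0.8)) = 1.89047
VBI_blend = 0.54 * 1.1054 + 0.46 * 1.89047 = 1.46653
visc_blend = exp(exp(1.46653)) - 0.8 = 75.46

75.46 cSt


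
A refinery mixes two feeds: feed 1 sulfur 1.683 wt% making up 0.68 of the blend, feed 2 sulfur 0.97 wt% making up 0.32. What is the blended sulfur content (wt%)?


Linear sulfur blending: S_blend = x1*S1 + x2*S2
Contribution 1: 0.68 * 1.683 = 1.14444 wt%
Contribution 2: 0.32 * 0.97 = 0.3104 wt%
S_blend = 1.14444 + 0.3104 = 1.45484

1.45484 wt%


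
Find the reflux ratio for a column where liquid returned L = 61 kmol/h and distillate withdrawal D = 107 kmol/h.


Reflux ratio definition: R = L / D (liquid returned / distillate withdrawn)
L = 61 kmol/h, D = 107 kmol/h
R = 61 / 107 = 0.5701

0.5701


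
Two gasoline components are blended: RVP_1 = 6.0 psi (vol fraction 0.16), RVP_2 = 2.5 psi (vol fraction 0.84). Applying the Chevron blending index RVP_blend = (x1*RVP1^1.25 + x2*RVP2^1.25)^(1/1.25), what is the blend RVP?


Chevron index: RVP_blend = (sum xi*RVPi^1.25)^(1/1.25)
RVP^1.25 terms: 0.16 * 6.0^1.25 + 0.84 * 2.5^1.25 = 4.14309
RVP_blend = 4.14309^(1/1.25) = 3.118

3.118 psi


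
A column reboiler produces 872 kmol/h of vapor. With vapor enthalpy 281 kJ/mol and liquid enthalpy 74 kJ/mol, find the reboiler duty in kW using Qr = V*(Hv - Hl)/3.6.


Qr = 872 * (281 - 74) / 3.6 = 872 * 207 / 3.6 = 50140

50140 kW


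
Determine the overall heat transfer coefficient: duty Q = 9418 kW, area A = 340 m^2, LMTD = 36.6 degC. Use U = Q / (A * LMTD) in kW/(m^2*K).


From Q = U*A*LMTD, U = Q / (A * LMTD)
U = 9418 / (340 * 36.6) = 9418 / 12444 = 0.7568

0.7568 kW/(m^2*K)


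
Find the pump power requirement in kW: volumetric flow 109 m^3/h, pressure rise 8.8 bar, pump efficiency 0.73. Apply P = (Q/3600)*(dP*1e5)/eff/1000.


Q = 109 / 3600 = 0.0302778 m^3/s
P = 0.0302778 * (8.8 * 1e5) / 0.73 / 1000 = 36.50

36.50 kW


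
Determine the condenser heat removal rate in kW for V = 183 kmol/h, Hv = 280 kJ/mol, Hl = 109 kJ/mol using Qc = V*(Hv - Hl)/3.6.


Qc = 183 * (280 - 109) / 3.6 = 183 * 171 / 3.6 = 8692

8692 kW


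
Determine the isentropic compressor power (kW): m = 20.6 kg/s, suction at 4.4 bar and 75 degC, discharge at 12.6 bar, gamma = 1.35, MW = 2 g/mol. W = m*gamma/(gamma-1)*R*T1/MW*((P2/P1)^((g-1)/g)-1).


Isentropic work: W = m*(gamma/(gamma-1))*(R*T1/MW)*((P2/P1)^((gamma-1)/gamma) - 1)
T1 = 75 + 273.15 = 348.15 K
Pressure ratio = 12.6 / 4.4 = 2.86364
Exponent = (1.35 - 1)/1.35 = 0.259259
(P2/P1)^exp - 1 = 2.86364^0.259259 - 1 = 0.313591
W = 20.6 * 1.35 / 0.35 * 8.314 * 348.15 / 2 * 0.313591 = 36060

36060 kW


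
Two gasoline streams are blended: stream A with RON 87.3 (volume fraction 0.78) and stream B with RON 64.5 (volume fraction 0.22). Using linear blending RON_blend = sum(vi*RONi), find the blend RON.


Linear blending: RON_blend = sum(vi * RONi)
Contribution 1: 0.78 * 87.3 = 68.094
Contribution 2: 0.22 * 64.5 = 14.19
RON_blend = 68.094 + 14.19 = 82.284

82.284


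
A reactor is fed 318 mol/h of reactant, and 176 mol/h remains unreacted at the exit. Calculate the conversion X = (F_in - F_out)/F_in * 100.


X = (F_in - F_out) / F_in * 100
Moles reacted = 318 - 176 = 142
X = 142 / 318 * 100
= 0.4465 * 100
= 44.65 %

44.65 %


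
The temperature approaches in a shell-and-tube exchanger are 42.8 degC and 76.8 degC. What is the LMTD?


LMTD = (dT1 - dT2) / ln(dT1/dT2)
= (42.8 - 76.8) / ln(42.8 / 76.8) = -34 / -0.584667 = 58.15

58.15 degC


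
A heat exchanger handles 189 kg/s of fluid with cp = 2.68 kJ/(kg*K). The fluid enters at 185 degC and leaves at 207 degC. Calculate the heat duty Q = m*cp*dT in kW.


Q = m_dot * cp * delta_T
delta_T = 207 - 185 = 22 K
Q = 189 * 2.68 * 22
= 506.52 * 22
= 11143.44 kW

11143.44 kW


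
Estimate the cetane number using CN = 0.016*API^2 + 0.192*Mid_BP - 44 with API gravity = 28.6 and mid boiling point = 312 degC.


CN = 0.016 * 28.6^2 + 0.192 * 312 - 44
CN = 13.08736 + 59.904 - 44 = 28.99136

28.99136


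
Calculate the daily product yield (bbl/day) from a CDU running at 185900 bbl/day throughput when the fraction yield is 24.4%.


Crude throughput = 185900 bbl/day
Fraction yield = 24.4%
yield = throughput * fraction / 100
yield = 185900 * 24.4 / 100 = 45359.6

45359.6 bbl/day


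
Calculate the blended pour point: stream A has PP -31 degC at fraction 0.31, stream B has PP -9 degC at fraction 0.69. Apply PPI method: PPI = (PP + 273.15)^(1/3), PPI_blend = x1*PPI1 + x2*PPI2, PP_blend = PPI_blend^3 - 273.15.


PPI_1 = (-31 + 273.15)^(1/3) = 6.232967
PPI_2 = (-9 + 273.15)^(1/3) = 6.416283
PPI_blend = 0.31 * 6.232967 + 0.69 * 6.416283 = 6.359455
PP_blend = 6.359455^3 - 273.15 = 257.1933 - 273.15 = -15.96

-15.96 degC


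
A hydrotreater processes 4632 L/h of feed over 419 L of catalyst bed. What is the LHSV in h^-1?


LHSV = volumetric feed rate / catalyst volume
= 4632 L/h / 419 L
= 11.05 h^-1

11.05 h^-1


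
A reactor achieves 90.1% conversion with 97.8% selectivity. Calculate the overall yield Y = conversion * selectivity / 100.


Overall yield = conversion (%) * selectivity (%) / 100
Conversion = 90.1%, Selectivity = 97.8%
Y = 90.1 * 97.8 / 100
= 88.1178 %

88.1178 %


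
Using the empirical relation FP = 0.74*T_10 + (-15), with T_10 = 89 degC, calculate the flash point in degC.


FP = 0.74 * 89 + (-15) = 50.86

50.86 degC


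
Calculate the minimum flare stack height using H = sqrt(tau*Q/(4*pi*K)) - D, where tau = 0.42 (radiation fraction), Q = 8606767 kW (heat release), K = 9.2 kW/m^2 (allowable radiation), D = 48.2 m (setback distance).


tau*Q/(4*pi*K) = 0.42 * 8606767 / (4 * pi * 9.2) = 31267.4
sqrt(31267.4) = 176.826
H = 176.826 - 48.2 = 128.6

128.6 m


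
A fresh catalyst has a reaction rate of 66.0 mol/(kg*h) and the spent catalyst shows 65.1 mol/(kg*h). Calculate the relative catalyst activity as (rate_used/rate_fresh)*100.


Activity (%) = (rate_used / rate_fresh) * 100
rate_used = 65.1, rate_fresh = 66.0
= (65.1 / 66.0) * 100
= 0.9864 * 100 = 98.64

98.64 %


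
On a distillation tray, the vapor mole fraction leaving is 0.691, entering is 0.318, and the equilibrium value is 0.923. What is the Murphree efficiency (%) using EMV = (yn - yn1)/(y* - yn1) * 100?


Murphree vapor efficiency: EMV = (y_n - y_(n-1)) / (y*_n - y_(n-1)) * 100
EMV = (0.691 - 0.318) / (0.923 - 0.318) * 100 = 0.373 / 0.605 * 100 = 61.65

61.65 %


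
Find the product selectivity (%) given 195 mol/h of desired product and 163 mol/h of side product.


Selectivity = desired / (desired + undesired) * 100
Total products = 195 + 163 = 358 mol/h
S = 195 / 358 * 100
= 0.5447 * 100
= 54.47 %

54.47 %


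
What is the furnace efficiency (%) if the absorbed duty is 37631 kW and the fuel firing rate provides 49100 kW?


Furnace efficiency = Q_absorbed / Q_fuel * 100
= 37631 / 49100 * 100 = 76.64

76.64 %


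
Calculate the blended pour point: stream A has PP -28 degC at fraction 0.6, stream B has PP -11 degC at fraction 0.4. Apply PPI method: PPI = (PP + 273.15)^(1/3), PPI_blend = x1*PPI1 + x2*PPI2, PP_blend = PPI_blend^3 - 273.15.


PPI_1 = (-28 + 273.15)^(1/3) = 6.258601
PPI_2 = (-11 + 273.15)^(1/3) = 6.400049
PPI_blend = 0.6 * 6.258601 + 0.4 * 6.400049 = 6.31518
PP_blend = 6.31518^3 - 273.15 = 251.8588 - 273.15 = -21.29

-21.29 degC


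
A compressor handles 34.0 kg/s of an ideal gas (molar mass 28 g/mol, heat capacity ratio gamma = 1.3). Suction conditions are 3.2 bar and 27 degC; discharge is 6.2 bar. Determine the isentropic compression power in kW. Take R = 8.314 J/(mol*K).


Isentropic work: W = m*(gamma/(gamma-1))*(R*T1/MW)*((P2/P1)^((gamma-1)/gamma) - 1)
T1 = 27 + 273.15 = 300.15 K
Pressure ratio = 6.2 / 3.2 = 1.9375
Exponent = (1.3 - 1)/1.3 = 0.230769
(P2/P1)^exp - 1 = 1.9375^0.230769 - 1 = 0.164894
W = 34.0 * 1.3 / 0.3 * 8.314 * 300.15 / 28 * 0.164894 = 2165

2165 kW


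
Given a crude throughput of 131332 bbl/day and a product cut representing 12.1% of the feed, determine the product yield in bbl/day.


Crude throughput = 131332 bbl/day
Fraction yield = 12.1%
yield = throughput * fraction / 100
yield = 131332 * 12.1 / 100 = 15891.172

15891.172 bbl/day


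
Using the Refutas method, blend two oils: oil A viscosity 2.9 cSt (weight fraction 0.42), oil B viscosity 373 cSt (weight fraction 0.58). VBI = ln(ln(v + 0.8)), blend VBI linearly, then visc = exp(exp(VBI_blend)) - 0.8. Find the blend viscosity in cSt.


Refutas method: VBN_i = 14.534*ln(ln(visc_i + 0.8)) + 10.975, blended linearly by mass fraction; since VBN is linear in VBI_i = ln(ln(visc_i + 0.8)) and the fractions sum to 1, blend VBI directly: visc = exp(exp(VBI_blend)) - 0.8
VBI_1 = ln(ln(2.9 + 0.8)) = 0.268754
VBI_2 = ln(ln(373 + 0.8)) = 1.77896
VBI_blend = 0.42 * 0.268754 + 0.58 * 1.77896 = 1.14467
visc_blend = exp(exp(1.14467)) - 0.8 = 22.34

22.34 cSt
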